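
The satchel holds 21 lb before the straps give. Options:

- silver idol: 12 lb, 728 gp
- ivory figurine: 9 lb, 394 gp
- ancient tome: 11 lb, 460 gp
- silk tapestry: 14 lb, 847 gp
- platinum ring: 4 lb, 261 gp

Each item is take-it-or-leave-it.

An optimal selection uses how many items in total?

2

Optimal total is 1122.
One optimal bundle: silver idol + ivory figurine (21 lb).
Every optimal selection uses 2 items.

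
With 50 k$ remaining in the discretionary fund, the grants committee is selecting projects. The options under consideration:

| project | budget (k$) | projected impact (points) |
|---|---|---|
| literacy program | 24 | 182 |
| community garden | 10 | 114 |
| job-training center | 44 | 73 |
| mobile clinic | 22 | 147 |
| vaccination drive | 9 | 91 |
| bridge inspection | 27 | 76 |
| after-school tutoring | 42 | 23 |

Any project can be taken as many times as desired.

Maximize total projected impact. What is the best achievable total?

570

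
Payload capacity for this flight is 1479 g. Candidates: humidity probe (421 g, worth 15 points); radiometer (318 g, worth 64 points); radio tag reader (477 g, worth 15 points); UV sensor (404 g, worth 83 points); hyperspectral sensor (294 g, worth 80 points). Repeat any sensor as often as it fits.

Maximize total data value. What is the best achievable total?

400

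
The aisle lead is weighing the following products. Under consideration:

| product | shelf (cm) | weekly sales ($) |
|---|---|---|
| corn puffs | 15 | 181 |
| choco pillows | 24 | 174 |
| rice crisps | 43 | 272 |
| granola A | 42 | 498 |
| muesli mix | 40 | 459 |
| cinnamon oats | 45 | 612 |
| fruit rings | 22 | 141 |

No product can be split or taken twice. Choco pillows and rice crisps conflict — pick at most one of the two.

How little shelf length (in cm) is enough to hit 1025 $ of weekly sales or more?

Look for the lowest-shelf combination reaching 1025.
muesli mix + cinnamon oats reaches 1071 using 85 cm.
Any bundle with less than 85 cm falls short of 1025.

85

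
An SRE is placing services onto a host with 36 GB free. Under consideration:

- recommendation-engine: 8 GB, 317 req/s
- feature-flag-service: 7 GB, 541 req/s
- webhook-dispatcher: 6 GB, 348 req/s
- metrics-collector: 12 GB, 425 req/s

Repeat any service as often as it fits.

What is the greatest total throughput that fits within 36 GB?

2705

Taking 5×feature-flag-service: 35 GB used, 2705 in throughput.
Every other selection either busts 36 GB or fails to beat 2705.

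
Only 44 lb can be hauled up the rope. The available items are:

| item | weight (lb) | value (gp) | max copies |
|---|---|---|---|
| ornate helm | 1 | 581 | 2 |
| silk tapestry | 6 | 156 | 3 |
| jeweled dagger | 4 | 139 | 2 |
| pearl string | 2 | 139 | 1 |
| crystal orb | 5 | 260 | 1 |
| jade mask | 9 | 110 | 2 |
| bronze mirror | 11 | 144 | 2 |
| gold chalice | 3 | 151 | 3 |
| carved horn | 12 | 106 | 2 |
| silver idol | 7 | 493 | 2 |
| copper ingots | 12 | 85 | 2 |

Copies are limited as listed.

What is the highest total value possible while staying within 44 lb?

Ranking by ratio (value/lb): ornate helm 581.00, silver idol 70.43, pearl string 69.50, crystal orb 52.00.
Taking the top-ratio items first gives 2×ornate helm + 2×jeweled dagger + pearl string + crystal orb + 3×gold chalice + 2×silver idol for 3278 (40 lb).
Replace 2×jeweled dagger with 2×silk tapestry: the trade gains 34 net, giving 3312 at 44 lb.
That's the maximum — no swap from here does better than 3312.

3312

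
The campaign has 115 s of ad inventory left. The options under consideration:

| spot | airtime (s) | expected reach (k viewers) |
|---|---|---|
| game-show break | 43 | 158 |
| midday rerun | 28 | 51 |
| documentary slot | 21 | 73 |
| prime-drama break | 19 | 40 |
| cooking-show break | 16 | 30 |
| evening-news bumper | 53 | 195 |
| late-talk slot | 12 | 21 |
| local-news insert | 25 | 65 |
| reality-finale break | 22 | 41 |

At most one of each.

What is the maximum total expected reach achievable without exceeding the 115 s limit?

The ratio ordering already packs tightly: game-show break + prime-drama break + evening-news bumper, 115 s, 393.

393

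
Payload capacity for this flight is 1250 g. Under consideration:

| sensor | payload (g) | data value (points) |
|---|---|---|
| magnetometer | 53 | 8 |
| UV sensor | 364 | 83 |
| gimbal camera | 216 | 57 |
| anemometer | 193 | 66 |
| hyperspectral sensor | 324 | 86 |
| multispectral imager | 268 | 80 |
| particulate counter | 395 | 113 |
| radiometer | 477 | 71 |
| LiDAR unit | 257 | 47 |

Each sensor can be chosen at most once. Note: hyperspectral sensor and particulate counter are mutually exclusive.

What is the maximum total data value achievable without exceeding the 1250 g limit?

342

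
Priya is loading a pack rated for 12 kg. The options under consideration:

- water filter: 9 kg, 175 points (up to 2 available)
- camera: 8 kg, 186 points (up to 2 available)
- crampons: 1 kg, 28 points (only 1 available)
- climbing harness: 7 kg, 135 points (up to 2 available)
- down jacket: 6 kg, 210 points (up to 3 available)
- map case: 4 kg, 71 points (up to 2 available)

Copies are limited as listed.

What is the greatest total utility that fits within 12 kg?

420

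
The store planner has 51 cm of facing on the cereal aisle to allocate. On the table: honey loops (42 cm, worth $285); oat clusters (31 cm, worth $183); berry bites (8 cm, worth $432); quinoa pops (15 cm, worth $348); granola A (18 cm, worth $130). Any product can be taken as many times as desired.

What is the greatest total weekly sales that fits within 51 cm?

Density check — berry bites 54.00, quinoa pops 23.20, granola A 7.22 are the best per cm.
The ratio ordering already packs tightly: 6×berry bites, 48 cm, 2592.
The spare 3 cm is too small for any remaining product, and no exchange beats 2592.

2592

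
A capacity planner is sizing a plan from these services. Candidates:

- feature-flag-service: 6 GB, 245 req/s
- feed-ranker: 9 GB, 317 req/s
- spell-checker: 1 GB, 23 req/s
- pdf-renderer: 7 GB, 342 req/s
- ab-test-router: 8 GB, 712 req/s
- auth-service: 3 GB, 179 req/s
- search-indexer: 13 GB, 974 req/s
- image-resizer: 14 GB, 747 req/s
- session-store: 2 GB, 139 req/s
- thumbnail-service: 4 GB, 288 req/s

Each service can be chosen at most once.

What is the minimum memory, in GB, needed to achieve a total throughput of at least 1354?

19

Minimise GB subject to total throughput ≥ 1354.
search-indexer + session-store + thumbnail-service: 1401 throughput at 19 GB.
Any bundle with less than 19 GB falls short of 1354.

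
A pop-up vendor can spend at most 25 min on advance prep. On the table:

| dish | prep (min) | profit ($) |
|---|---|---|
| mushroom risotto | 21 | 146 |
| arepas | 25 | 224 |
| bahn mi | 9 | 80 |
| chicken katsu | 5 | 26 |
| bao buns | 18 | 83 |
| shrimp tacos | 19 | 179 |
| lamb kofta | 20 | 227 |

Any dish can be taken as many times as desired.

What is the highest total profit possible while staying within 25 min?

Density check — lamb kofta 11.35, shrimp tacos 9.42, arepas 8.96, bahn mi 8.89 are the best per min.
Taking chicken katsu + lamb kofta: 25 min used, 253 in profit.

253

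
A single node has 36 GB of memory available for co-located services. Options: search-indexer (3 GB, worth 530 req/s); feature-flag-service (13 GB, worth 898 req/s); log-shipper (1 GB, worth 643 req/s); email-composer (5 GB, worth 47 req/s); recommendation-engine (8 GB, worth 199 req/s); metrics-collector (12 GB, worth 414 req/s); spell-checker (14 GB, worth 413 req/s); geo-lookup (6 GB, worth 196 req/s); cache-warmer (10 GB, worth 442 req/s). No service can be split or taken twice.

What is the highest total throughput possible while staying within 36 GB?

Greedy by ratio would take search-indexer + feature-flag-service + log-shipper + geo-lookup + cache-warmer: 33 GB used, total 2709.
The 6 GB tied up in geo-lookup is better spent on recommendation-engine — total rises to 2712 (35 GB).
Next best is search-indexer + feature-flag-service + log-shipper + geo-lookup + cache-warmer at 2709 (33 GB) — short by 3.

2712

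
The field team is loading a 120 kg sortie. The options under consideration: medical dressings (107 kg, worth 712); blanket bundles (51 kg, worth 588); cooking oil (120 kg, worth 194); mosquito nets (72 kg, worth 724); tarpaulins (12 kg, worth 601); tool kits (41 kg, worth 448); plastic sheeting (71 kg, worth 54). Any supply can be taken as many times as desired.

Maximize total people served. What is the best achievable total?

Density check — tarpaulins 50.08, blanket bundles 11.53, tool kits 10.93 are the best per kg.
Best packing: 10×tarpaulins — 120 kg, 6010 total.

6010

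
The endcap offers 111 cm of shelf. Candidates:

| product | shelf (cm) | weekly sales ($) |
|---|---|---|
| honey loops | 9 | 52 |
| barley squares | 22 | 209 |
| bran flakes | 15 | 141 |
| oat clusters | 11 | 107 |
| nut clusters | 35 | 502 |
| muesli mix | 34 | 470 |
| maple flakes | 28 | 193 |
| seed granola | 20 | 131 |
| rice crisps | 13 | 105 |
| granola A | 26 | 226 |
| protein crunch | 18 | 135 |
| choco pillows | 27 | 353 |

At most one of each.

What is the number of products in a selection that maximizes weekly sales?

Optimal total is 1466.
bran flakes + nut clusters + muesli mix + choco pillows hits 1466 at 111 cm.
Any selection reaching 1466 contains exactly 4 products.

4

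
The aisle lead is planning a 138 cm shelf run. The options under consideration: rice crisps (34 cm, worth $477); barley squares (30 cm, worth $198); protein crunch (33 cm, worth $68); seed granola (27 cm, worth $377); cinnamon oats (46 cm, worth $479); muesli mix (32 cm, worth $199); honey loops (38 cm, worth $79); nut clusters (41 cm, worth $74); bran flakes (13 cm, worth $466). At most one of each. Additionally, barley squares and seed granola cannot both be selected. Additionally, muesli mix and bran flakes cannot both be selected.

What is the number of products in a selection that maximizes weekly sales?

Optimal total is 1799.
For example rice crisps + seed granola + cinnamon oats + bran flakes achieves it, using 120 cm.
Any selection reaching 1799 contains exactly 4 products.

4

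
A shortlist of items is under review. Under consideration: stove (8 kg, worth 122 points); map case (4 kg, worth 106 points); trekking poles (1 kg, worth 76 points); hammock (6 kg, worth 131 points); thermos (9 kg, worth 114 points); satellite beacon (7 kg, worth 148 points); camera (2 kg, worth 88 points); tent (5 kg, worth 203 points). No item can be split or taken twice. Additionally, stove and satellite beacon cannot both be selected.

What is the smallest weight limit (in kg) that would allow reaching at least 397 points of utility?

Minimise kg subject to total utility ≥ 397.
Taking map case + camera + tent gives 397 (≥ 397) for 11 kg.
Any bundle with less than 11 kg falls short of 397.

11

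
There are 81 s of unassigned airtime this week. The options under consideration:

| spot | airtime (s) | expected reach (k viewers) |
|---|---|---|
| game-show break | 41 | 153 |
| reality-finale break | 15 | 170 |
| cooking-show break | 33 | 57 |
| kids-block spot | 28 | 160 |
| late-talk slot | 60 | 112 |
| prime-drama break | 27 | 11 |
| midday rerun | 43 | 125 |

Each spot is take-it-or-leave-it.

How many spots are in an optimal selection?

Best achievable expected reach is 387.
One optimal bundle: reality-finale break + cooking-show break + kids-block spot (76 s).
Any selection reaching 387 contains exactly 3 spots.

3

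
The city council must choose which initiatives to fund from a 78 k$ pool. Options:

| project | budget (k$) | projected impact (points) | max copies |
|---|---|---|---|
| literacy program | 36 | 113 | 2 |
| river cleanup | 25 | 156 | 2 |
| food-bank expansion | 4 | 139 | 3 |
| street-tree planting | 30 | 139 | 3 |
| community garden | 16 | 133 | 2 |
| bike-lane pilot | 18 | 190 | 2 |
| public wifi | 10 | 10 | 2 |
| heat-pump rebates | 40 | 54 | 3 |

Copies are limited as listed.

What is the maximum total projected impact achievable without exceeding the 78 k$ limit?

953

Filling by ratio: 3×food-bank expansion + community garden + 2×bike-lane pilot + public wifi for 940, with 4 k$ left unused.
Replace community garden and public wifi with river cleanup: the trade gains 13 net, giving 953 at 73 k$.
Nothing else within 78 k$ beats 953.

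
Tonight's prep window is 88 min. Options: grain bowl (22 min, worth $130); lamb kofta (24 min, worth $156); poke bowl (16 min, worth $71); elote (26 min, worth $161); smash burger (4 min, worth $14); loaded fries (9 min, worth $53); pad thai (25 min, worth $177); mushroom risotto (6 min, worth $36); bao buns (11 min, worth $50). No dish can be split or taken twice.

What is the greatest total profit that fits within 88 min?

561

A density-first pass picks lamb kofta + elote + smash burger + pad thai + mushroom risotto — 544 at 85 min.
The 6 min tied up in mushroom risotto is better spent on loaded fries — total rises to 561 (88 min).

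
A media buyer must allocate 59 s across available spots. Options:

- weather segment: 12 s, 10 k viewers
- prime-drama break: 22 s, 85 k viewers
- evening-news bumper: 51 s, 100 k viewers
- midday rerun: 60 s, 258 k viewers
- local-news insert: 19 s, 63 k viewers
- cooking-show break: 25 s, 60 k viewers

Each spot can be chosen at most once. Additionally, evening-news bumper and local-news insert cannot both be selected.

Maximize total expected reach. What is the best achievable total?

158

Weather segment + prime-drama break + local-news insert uses 53 of the 59 s and totals 158.
The spare 6 s is too small for any remaining spot, and no feasible exchange beats 158.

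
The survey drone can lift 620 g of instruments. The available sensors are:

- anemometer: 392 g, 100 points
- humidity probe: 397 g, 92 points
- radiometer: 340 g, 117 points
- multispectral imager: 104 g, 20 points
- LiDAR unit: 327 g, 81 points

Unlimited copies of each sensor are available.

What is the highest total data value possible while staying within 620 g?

157

The ratio ordering already packs tightly: radiometer + 2×multispectral imager, 548 g, 157.
No other feasible combination exceeds 157.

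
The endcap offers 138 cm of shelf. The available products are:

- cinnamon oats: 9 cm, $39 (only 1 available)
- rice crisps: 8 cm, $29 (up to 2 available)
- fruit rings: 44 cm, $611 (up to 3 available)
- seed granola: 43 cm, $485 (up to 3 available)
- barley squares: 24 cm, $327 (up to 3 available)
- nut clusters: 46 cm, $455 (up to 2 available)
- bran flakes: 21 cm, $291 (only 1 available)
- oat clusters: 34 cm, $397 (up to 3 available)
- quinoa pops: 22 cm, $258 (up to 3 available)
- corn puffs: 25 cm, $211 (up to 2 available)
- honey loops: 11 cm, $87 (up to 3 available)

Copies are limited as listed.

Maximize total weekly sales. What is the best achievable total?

1883

Density check — fruit rings 13.89, bran flakes 13.86, barley squares 13.62 are the best per cm.
Filling by ratio: 3×fruit rings for 1833, with 6 cm left unused.
The 88 cm tied up in 2×fruit rings is better spent on 3×barley squares + bran flakes — total rises to 1883 (137 cm).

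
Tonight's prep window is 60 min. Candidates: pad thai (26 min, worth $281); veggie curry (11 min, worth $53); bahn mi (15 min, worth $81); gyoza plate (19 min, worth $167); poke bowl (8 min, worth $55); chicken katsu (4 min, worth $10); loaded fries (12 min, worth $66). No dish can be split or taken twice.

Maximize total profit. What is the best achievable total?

529

The ratio heuristic lands on pad thai + gyoza plate + poke bowl + chicken katsu (513) but leaves 3 min idle.
Replace poke bowl and chicken katsu with bahn mi: the trade gains 16 net, giving 529 at 60 min.
An exhaustive check of the 128 subsets confirms 529.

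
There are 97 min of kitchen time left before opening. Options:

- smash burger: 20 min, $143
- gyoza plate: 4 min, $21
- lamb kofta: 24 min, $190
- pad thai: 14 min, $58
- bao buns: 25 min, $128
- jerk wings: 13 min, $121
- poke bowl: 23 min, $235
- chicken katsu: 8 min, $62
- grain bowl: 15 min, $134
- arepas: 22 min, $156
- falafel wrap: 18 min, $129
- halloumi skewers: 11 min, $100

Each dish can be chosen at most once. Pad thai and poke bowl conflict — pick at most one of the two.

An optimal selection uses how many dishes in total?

6

Best achievable profit is 842.
One optimal bundle: lamb kofta + jerk wings + poke bowl + chicken katsu + grain bowl + halloumi skewers (94 min).
Any selection reaching 842 contains exactly 6 dishes.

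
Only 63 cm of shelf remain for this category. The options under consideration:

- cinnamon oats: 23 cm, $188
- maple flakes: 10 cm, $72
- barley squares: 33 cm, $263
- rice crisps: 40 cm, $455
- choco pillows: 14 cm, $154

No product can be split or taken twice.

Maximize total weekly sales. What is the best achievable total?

643

A density-first pass picks rice crisps + choco pillows — 609 at 54 cm.
The 14 cm tied up in choco pillows is better spent on cinnamon oats — total rises to 643 (63 cm).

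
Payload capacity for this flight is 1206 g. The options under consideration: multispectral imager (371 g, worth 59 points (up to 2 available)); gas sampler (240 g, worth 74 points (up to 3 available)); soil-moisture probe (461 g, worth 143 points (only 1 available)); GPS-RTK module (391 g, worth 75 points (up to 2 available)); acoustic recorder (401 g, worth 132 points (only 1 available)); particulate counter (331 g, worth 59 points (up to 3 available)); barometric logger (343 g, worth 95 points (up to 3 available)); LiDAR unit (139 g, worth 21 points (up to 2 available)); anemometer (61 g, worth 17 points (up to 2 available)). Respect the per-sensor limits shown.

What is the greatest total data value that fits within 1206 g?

A density-first pass picks gas sampler + soil-moisture probe + acoustic recorder + anemometer — 366 at 1163 g.
Replace soil-moisture probe with 2×gas sampler: the trade gains 5 net, giving 371 at 1182 g.
The spare 24 g is too small for any remaining sensor, and no exchange beats 371.

371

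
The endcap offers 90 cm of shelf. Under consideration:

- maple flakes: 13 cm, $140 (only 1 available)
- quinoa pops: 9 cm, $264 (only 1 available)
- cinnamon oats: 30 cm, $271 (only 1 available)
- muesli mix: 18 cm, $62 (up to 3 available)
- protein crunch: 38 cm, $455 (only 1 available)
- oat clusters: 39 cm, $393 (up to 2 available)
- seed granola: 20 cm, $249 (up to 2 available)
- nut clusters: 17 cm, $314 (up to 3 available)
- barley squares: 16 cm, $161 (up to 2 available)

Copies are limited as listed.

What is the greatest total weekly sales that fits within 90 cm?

Density check — quinoa pops 29.33, nut clusters 18.47, seed granola 12.45, protein crunch 11.97 are the best per cm.
Filling by ratio: quinoa pops + seed granola + 3×nut clusters for 1455, with 10 cm left unused.
Replace seed granola with maple flakes + barley squares: the trade gains 52 net, giving 1507 at 89 cm.

1507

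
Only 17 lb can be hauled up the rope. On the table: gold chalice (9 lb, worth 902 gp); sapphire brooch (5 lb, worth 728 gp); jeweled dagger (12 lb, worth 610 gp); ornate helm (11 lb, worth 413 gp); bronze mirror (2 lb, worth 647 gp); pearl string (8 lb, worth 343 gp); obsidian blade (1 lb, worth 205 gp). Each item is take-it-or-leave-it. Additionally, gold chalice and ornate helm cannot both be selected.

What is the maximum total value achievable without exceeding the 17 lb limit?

2482

The ratio ordering already packs tightly: gold chalice + sapphire brooch + bronze mirror + obsidian blade, 17 lb, 2482.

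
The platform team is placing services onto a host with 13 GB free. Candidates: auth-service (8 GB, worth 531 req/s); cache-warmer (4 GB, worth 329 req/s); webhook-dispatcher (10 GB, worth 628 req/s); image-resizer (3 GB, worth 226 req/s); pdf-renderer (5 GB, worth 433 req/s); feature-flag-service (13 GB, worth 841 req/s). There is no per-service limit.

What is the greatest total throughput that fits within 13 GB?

Best packing: image-resizer + 2×pdf-renderer — 13 GB, 1092 total.
That's the maximum — no swap from here does better than 1092.

1092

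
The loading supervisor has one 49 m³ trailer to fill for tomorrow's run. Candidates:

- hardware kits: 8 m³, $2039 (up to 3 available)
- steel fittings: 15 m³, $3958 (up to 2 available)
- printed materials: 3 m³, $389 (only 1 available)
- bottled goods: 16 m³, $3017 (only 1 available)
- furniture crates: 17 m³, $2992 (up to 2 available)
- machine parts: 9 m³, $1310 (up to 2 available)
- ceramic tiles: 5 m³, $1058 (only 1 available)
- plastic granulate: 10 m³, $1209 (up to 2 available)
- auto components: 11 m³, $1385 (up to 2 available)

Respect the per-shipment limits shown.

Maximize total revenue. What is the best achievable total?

12383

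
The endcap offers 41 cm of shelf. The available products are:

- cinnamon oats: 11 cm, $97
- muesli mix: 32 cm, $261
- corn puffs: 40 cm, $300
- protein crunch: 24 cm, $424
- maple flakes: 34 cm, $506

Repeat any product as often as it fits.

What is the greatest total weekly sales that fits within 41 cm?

Ranking by ratio (weekly sales/cm): protein crunch 17.67, maple flakes 14.88, cinnamon oats 8.82, muesli mix 8.16.
Taking cinnamon oats + protein crunch: 35 cm used, 521 in weekly sales.
No other feasible combination exceeds 521.

521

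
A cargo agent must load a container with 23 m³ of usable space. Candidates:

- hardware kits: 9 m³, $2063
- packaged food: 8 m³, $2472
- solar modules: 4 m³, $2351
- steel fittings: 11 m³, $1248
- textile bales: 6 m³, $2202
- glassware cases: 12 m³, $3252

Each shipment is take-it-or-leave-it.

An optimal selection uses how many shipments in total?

The maximum revenue within 23 m³ is 7805.
solar modules + textile bales + glassware cases hits 7805 at 22 m³.
Any selection reaching 7805 contains exactly 3 shipments.

3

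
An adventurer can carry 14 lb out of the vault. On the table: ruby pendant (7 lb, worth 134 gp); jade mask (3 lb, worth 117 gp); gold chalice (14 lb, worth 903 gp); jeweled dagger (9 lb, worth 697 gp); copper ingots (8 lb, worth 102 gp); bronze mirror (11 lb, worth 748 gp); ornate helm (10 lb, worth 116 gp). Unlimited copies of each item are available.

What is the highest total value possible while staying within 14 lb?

Taking the top-ratio items first gives jade mask + jeweled dagger for 814 (12 lb).
The 12 lb tied up in jade mask and jeweled dagger is better spent on gold chalice — total rises to 903 (14 lb).

903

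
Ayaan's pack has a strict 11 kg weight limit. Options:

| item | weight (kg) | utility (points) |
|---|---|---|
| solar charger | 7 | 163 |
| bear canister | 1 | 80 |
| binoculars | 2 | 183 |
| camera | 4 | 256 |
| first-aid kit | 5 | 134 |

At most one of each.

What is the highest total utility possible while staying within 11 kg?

Filling by ratio: bear canister + binoculars + camera for 519, with 4 kg left unused.
Dropping bear canister frees 1 kg; slotting in first-aid kit (5 kg) lifts the total to 573 at 11 kg.
Runner-up bear canister + binoculars + camera tops out at 519.

573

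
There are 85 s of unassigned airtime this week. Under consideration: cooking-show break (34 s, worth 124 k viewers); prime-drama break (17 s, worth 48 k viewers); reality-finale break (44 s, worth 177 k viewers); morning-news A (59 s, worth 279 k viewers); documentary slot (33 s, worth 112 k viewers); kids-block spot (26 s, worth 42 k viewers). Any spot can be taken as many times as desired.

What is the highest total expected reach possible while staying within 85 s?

327

Taking prime-drama break + morning-news A: 76 s used, 327 in expected reach.
Nothing else within 85 s beats 327.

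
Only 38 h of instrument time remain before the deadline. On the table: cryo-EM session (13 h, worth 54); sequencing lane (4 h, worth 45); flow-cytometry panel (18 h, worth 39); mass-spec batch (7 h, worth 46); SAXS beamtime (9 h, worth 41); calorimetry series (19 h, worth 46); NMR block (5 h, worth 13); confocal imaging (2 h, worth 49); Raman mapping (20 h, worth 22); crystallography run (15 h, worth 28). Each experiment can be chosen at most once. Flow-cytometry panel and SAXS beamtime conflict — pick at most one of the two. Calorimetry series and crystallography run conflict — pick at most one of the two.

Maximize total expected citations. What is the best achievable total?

Density check — confocal imaging 24.50, sequencing lane 11.25, mass-spec batch 6.57, SAXS beamtime 4.56 are the best per h.
The ratio ordering already packs tightly: cryo-EM session + sequencing lane + mass-spec batch + SAXS beamtime + confocal imaging, 35 h, 235.
The closest alternative, sequencing lane + mass-spec batch + SAXS beamtime + confocal imaging + crystallography run, reaches only 209.

235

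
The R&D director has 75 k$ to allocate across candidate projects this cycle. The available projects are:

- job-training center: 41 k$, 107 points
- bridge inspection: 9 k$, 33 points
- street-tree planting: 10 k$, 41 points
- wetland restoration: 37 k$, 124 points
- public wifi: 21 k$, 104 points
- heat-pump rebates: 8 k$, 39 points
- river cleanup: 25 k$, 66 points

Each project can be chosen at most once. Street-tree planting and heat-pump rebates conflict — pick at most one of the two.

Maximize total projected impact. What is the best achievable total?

300

Ranking by ratio (projected impact/k$): public wifi 4.95, heat-pump rebates 4.88, street-tree planting 4.10, bridge inspection 3.67.
Taking bridge inspection + wetland restoration + public wifi + heat-pump rebates: 75 k$ used, 300 in projected impact.
Nothing else feasible within 75 k$ beats 300.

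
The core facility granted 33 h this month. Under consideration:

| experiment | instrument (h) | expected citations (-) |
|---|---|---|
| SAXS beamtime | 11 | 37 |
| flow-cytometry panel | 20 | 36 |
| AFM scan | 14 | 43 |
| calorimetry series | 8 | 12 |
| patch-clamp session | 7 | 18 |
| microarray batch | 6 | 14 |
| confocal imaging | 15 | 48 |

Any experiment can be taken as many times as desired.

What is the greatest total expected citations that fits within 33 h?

Best packing: 3×SAXS beamtime — 33 h, 111 total.
Nothing else within 33 h beats 111.

111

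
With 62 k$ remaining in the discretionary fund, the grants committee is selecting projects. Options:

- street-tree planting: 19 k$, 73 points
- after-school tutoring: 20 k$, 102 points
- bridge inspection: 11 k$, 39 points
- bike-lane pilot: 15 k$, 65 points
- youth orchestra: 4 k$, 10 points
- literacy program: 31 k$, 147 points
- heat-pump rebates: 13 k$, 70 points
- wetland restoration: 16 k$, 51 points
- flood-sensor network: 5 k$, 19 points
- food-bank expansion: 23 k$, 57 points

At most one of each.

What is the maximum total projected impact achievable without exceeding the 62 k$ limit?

288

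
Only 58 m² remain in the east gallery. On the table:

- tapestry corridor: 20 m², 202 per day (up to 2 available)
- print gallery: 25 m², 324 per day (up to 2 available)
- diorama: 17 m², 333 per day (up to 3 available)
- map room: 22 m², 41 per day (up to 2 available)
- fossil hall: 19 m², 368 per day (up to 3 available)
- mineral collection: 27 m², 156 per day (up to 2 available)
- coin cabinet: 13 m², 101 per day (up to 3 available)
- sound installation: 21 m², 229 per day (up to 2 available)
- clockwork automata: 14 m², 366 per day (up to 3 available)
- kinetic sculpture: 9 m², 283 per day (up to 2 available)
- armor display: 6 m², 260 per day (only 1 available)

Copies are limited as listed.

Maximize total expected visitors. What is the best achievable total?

1641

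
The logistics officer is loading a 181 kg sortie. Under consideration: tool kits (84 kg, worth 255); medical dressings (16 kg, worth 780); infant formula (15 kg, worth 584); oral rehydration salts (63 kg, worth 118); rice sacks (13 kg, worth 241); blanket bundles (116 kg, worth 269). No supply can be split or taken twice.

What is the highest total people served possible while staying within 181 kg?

A density-first pass picks tool kits + medical dressings + infant formula + rice sacks — 1860 at 128 kg.
Dropping tool kits frees 84 kg; slotting in blanket bundles (116 kg) lifts the total to 1874 at 160 kg.
The spare 21 kg is too small for any remaining supply, and no exchange beats 1874.

1874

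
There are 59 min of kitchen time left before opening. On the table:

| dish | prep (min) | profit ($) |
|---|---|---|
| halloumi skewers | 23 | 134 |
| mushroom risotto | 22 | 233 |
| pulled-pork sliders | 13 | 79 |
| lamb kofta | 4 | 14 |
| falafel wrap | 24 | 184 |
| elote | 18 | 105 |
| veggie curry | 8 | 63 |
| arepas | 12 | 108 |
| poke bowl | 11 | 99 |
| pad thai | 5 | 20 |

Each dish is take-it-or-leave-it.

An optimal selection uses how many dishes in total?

The maximum profit within 59 min is 525.
One optimal bundle: mushroom risotto + falafel wrap + arepas (58 min).
All optima have 3 dishes.

3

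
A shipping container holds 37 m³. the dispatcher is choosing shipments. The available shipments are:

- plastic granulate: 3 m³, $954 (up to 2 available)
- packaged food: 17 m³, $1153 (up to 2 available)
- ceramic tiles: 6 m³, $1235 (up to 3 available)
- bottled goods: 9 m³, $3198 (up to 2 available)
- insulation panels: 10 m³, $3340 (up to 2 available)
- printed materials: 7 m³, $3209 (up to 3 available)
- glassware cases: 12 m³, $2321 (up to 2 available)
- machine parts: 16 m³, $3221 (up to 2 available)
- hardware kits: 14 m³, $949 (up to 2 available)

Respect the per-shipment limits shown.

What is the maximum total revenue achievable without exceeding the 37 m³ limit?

14875

The ratio heuristic lands on 2×plastic granulate + bottled goods + 3×printed materials (14733) but leaves 1 m³ idle.
Replace bottled goods with insulation panels: the trade gains 142 net, giving 14875 at 37 m³.
That's the maximum — no swap from here does better than 14875.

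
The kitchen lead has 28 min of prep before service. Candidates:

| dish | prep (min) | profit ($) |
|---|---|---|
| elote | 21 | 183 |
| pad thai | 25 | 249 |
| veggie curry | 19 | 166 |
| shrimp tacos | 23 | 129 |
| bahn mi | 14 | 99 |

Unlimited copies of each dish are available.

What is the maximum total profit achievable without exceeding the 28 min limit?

249

The ratio ordering already packs tightly: pad thai, 25 min, 249.
No other feasible combination exceeds 249.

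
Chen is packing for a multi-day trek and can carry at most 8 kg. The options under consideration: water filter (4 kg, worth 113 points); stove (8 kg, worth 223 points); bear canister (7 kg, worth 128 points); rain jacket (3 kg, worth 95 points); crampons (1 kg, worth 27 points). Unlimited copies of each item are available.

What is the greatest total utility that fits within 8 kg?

Ranking by ratio (utility/kg): rain jacket 31.67, water filter 28.25, stove 27.88.
The ratio ordering already packs tightly: 2×rain jacket + 2×crampons, 8 kg, 244.
Every other selection either busts 8 kg or fails to beat 244.

244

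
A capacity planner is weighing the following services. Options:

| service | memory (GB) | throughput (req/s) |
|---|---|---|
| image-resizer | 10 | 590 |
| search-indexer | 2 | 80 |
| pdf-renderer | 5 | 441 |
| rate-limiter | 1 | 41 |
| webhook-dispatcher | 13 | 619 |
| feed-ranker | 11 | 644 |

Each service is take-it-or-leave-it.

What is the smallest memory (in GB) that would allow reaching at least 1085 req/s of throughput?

16

Look for the lowest-memory combination reaching 1085.
pdf-renderer + feed-ranker reaches 1085 using 16 GB.
Any bundle with less than 16 GB falls short of 1085.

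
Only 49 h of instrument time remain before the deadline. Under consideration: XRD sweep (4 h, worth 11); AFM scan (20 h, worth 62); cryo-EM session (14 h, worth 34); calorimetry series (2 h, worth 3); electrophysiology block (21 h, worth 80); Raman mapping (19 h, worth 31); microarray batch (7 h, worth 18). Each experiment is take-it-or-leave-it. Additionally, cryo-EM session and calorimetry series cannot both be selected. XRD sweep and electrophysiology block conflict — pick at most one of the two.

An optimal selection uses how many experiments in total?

3

Optimal total is 160.
AFM scan + electrophysiology block + microarray batch hits 160 at 48 h.
Any selection reaching 160 contains exactly 3 experiments.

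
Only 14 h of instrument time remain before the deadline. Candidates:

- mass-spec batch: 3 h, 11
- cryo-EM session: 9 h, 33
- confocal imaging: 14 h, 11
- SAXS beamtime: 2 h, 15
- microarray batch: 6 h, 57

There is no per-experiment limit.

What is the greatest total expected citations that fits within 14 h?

129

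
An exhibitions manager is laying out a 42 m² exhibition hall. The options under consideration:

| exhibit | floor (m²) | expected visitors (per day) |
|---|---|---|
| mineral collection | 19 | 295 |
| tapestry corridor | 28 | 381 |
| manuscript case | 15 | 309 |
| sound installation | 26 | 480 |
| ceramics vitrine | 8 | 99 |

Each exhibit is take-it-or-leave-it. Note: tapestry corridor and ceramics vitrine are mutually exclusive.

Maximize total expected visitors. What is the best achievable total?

789

Best packing: manuscript case + sound installation — 41 m², 789 total.
Nothing else feasible within 42 m² beats 789.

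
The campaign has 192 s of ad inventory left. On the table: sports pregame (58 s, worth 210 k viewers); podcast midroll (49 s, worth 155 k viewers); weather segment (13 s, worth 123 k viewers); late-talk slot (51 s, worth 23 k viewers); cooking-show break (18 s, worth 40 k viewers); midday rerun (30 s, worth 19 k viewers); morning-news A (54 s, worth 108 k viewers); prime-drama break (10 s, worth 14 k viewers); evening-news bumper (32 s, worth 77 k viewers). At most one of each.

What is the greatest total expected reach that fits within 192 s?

A density-first pass picks sports pregame + podcast midroll + weather segment + cooking-show break + prime-drama break + evening-news bumper — 619 at 180 s.
The 42 s tied up in prime-drama break and evening-news bumper is better spent on morning-news A — total rises to 636 (192 s).

636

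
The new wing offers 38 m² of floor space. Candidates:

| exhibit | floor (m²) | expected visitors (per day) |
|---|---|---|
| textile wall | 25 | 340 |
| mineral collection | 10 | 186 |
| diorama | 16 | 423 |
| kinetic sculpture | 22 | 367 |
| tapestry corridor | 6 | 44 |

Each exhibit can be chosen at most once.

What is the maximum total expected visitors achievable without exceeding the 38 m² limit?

790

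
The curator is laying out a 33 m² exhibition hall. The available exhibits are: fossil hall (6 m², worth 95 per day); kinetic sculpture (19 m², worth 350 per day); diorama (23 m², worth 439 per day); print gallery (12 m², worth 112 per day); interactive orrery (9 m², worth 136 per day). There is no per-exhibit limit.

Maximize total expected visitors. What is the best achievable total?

575

The ratio heuristic lands on fossil hall + diorama (534) but leaves 4 m² idle.
Replace fossil hall with interactive orrery: the trade gains 41 net, giving 575 at 32 m².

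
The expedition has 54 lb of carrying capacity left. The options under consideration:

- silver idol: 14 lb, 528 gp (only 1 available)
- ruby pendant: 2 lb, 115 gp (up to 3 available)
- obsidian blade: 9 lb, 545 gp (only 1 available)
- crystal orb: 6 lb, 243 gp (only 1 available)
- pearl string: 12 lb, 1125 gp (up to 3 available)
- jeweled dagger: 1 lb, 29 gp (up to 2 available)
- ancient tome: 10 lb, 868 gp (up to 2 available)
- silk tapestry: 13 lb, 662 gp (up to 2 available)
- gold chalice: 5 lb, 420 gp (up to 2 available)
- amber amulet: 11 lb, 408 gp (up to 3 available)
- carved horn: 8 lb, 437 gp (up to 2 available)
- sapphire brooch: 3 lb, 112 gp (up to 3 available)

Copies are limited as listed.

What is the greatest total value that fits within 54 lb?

4826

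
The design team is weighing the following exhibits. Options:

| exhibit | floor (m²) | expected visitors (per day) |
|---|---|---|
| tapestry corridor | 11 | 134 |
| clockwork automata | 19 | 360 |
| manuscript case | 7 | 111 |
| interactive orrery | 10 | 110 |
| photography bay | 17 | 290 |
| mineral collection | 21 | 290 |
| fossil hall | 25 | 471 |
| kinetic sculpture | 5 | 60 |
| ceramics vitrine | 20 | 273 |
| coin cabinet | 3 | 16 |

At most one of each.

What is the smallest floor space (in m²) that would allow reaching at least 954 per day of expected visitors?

Minimise m² subject to total expected visitors ≥ 954.
Taking clockwork automata + manuscript case + fossil hall + coin cabinet gives 958 (≥ 954) for 54 m².
Below 54 m² the best achievable stays under 954.

54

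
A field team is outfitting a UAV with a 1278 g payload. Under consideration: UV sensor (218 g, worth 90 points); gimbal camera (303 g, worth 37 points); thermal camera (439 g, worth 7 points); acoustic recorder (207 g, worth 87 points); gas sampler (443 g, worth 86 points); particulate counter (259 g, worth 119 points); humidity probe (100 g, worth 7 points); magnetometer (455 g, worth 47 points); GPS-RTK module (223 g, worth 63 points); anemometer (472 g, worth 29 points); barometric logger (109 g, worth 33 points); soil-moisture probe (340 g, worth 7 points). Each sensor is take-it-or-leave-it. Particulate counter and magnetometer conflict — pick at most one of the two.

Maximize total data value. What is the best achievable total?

415

Greedy by ratio would take UV sensor + acoustic recorder + particulate counter + humidity probe + GPS-RTK module + barometric logger: 1116 g used, total 399.
The 323 g tied up in humidity probe and GPS-RTK module is better spent on gas sampler — total rises to 415 (1236 g).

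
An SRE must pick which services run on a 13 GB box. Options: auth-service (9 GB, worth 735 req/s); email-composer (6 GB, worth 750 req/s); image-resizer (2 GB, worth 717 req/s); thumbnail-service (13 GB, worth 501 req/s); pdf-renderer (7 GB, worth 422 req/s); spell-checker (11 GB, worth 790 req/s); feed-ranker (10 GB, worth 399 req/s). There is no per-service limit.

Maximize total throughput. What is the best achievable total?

By throughput per GB: image-resizer 358.50, email-composer 125.00, auth-service 81.67, spell-checker 71.82 lead.
Taking 6×image-resizer: 12 GB used, 4302 in throughput.

4302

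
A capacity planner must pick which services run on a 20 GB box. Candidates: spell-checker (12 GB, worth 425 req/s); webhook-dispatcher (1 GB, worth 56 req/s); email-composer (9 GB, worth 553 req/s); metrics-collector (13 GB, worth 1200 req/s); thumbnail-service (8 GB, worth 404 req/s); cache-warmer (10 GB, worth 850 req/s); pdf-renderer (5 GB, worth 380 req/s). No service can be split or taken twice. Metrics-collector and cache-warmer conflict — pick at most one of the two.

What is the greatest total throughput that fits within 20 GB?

1636

By throughput per GB: metrics-collector 92.31, cache-warmer 85.00, pdf-renderer 76.00 lead.
Best packing: webhook-dispatcher + metrics-collector + pdf-renderer — 19 GB, 1636 total.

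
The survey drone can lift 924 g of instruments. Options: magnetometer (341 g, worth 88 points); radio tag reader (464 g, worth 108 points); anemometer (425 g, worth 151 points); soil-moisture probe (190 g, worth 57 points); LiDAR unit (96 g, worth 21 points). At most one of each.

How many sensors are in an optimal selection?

3

Best achievable data value is 260.
For example magnetometer + anemometer + LiDAR unit achieves it, using 862 g.
All optima have 3 sensors.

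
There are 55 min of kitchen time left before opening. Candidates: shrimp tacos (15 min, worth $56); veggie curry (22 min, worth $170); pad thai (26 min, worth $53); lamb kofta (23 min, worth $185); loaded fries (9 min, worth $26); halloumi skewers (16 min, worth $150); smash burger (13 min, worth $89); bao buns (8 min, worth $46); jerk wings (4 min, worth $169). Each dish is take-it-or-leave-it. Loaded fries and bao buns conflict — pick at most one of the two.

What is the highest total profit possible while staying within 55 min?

Taking the top-ratio dishes first gives lamb kofta + halloumi skewers + bao buns + jerk wings for 550 (51 min).
Dropping lamb kofta and bao buns frees 31 min; slotting in veggie curry + smash burger (35 min) lifts the total to 578 at 55 min.

578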